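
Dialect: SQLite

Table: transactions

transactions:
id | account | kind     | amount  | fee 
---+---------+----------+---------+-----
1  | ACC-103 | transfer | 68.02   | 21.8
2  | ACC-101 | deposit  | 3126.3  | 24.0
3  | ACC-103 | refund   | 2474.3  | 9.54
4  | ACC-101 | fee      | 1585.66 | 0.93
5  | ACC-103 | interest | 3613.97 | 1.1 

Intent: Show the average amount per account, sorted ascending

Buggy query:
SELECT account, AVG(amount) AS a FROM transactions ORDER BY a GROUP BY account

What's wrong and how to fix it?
Bug: GROUP BY must precede ORDER BY

Fix: Move ORDER BY to the end, after GROUP BY

Corrected query:
SELECT account, AVG(amount) AS a FROM transactions GROUP BY account ORDER BY a

Result:
account | a          
--------+------------
ACC-103 | 2052.096667
ACC-101 | 2355.98    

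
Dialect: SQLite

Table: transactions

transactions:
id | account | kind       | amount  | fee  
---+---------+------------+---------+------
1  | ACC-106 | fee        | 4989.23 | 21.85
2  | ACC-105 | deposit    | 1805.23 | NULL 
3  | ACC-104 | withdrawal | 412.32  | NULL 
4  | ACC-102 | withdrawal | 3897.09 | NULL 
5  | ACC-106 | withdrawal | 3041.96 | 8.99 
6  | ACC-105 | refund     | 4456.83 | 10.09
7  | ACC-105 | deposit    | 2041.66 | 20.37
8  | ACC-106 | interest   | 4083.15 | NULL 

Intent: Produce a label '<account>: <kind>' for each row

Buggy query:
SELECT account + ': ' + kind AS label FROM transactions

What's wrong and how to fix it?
Bug: '+' is numeric addition; on text columns SQLite converts them to 0 instead of concatenating

Fix: Use the || operator for string concatenation

Corrected query:
SELECT account || ': ' || kind AS label FROM transactions

Result:
label              
-------------------
ACC-106: fee       
ACC-105: deposit   
ACC-104: withdrawal
ACC-102: withdrawal
ACC-106: withdrawal
ACC-105: refund    
ACC-105: deposit   
ACC-106: interest  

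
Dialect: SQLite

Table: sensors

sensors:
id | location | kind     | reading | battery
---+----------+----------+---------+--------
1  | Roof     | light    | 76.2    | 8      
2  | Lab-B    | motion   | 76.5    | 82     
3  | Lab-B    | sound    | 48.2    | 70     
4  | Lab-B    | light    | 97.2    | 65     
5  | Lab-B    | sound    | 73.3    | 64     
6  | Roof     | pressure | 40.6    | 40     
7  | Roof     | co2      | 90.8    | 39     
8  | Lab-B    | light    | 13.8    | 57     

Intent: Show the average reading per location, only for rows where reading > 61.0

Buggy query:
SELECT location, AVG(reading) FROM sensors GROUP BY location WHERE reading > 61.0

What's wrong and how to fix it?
Bug: WHERE cannot follow GROUP BY

Fix: Move the WHERE clause before GROUP BY

Corrected query:
SELECT location, AVG(reading) FROM sensors WHERE reading > 61.0 GROUP BY location

Result:
location | AVG(reading)
---------+-------------
Lab-B    | 82.333333   
Roof     | 83.5        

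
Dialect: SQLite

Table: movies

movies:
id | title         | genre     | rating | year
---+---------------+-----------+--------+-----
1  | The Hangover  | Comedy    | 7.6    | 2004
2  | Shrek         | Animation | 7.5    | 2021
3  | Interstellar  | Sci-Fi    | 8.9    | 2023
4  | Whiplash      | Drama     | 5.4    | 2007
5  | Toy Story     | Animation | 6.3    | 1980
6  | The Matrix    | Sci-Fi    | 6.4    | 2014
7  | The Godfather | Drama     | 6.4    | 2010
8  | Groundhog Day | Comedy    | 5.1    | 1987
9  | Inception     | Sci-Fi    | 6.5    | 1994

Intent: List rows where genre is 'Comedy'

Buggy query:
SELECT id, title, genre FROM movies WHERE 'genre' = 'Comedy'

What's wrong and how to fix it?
Bug: Single quotes denote string literals in SQL; the column name is being compared as a constant string

Fix: Remove the quotes around the column name (or use double quotes for an identifier)

Corrected query:
SELECT id, title, genre FROM movies WHERE genre = 'Comedy'

Result:
id | title         | genre 
---+---------------+-------
1  | The Hangover  | Comedy
8  | Groundhog Day | Comedy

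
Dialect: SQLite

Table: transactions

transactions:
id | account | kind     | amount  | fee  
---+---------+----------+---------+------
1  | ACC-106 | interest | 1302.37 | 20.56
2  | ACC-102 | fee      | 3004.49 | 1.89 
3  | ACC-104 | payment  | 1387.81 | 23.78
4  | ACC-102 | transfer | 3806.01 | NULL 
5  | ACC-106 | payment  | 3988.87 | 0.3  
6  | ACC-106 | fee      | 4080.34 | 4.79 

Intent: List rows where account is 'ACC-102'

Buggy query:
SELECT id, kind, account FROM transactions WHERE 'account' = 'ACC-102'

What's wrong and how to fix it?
Bug: 'account' in single quotes is a string literal, not the column; the comparison is literal-vs-literal and never true

Fix: Remove the quotes around the column name (or use double quotes for an identifier)

Corrected query:
SELECT id, kind, account FROM transactions WHERE account = 'ACC-102'

Result:
id | kind     | account
---+----------+--------
2  | fee      | ACC-102
4  | transfer | ACC-102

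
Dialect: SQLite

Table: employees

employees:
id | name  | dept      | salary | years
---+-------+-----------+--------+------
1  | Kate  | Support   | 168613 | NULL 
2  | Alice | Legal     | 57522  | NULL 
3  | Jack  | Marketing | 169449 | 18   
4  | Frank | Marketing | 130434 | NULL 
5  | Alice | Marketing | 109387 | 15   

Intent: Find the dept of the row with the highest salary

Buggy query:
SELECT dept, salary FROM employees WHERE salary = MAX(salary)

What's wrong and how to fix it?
Bug: MAX(salary) is an aggregate and cannot be used directly in WHERE

Fix: Wrap MAX in a scalar subquery so WHERE compares against a single value

Corrected query:
SELECT dept, salary FROM employees WHERE salary = (SELECT MAX(salary) FROM employees)

Result:
dept      | salary
----------+-------
Marketing | 169449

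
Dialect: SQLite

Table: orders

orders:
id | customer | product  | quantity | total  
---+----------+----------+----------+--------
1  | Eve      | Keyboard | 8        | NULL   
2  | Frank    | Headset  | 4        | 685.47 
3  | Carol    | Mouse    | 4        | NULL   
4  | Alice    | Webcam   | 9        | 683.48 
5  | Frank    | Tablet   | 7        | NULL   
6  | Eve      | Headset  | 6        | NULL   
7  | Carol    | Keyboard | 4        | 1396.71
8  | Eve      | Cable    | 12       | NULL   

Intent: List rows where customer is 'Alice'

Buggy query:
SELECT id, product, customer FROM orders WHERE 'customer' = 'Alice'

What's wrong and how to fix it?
Bug: 'customer' in single quotes is a string literal, not the column; the comparison is literal-vs-literal and never true

Fix: Remove the quotes around the column name (or use double quotes for an identifier)

Corrected query:
SELECT id, product, customer FROM orders WHERE customer = 'Alice'

Result:
id | product | customer
---+---------+---------
4  | Webcam  | Alice   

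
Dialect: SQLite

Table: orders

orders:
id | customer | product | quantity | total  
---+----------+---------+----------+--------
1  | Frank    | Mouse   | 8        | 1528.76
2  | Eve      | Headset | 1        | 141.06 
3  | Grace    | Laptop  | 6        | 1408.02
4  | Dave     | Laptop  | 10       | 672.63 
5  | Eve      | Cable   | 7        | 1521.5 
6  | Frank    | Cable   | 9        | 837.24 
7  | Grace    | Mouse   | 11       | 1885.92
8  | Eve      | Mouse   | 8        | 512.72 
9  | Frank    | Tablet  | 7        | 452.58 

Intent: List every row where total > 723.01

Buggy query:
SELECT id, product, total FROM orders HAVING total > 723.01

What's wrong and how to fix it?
Bug: This is a non-aggregate query (no GROUP BY, no aggregates), so in SQLite the HAVING clause is invalid here; a row-level condition belongs in WHERE

Fix: Replace HAVING with WHERE since the condition applies to individual rows

Corrected query:
SELECT id, product, total FROM orders WHERE total > 723.01

Result:
id | product | total  
---+---------+--------
1  | Mouse   | 1528.76
3  | Laptop  | 1408.02
5  | Cable   | 1521.5 
6  | Cable   | 837.24 
7  | Mouse   | 1885.92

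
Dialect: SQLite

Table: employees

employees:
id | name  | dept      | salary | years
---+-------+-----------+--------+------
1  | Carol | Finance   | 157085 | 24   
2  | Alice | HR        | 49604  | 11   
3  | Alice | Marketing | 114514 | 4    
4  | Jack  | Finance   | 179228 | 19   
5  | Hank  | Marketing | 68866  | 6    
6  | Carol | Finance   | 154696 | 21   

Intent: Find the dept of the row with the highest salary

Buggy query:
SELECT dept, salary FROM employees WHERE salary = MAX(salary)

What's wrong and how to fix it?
Bug: WHERE is evaluated per row; an aggregate over the whole table isn't defined there

Fix: Use a subquery: WHERE salary = (SELECT MAX(salary) FROM employees)

Corrected query:
SELECT dept, salary FROM employees WHERE salary = (SELECT MAX(salary) FROM employees)

Result:
dept    | salary
--------+-------
Finance | 179228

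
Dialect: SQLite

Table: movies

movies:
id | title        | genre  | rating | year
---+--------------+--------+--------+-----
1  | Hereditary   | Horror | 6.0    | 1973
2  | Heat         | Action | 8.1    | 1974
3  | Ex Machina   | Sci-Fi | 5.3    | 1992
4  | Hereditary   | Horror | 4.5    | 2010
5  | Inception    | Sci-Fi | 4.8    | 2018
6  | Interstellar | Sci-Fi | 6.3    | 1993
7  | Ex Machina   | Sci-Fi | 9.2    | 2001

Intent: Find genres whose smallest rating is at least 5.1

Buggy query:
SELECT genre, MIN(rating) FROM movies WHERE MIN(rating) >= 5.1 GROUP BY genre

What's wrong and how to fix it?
Bug: MIN() in WHERE is a misuse of aggregate

Fix: Replace WHERE with HAVING after the GROUP BY

Corrected query:
SELECT genre, MIN(rating) FROM movies GROUP BY genre HAVING MIN(rating) >= 5.1

Result:
genre  | MIN(rating)
-------+------------
Action | 8.1        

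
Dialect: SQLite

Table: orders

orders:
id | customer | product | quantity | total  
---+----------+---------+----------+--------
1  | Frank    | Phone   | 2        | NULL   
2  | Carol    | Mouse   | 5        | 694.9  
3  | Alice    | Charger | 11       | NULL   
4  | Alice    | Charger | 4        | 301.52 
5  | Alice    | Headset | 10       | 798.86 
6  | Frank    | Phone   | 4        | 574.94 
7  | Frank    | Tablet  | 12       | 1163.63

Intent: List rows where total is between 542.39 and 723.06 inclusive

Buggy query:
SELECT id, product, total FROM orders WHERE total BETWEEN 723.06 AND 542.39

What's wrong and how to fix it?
Bug: BETWEEN expects the lower bound first; with 723.06 AND 542.39 the range is empty

Fix: Write BETWEEN 542.39 AND 723.06

Corrected query:
SELECT id, product, total FROM orders WHERE total BETWEEN 542.39 AND 723.06

Result:
id | product | total 
---+---------+-------
2  | Mouse   | 694.9 
6  | Phone   | 574.94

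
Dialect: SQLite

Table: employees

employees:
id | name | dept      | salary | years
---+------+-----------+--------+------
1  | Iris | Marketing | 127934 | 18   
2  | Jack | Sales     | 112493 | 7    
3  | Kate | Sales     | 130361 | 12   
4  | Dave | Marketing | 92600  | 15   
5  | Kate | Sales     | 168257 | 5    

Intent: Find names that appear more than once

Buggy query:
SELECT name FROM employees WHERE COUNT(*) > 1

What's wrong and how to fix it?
Bug: COUNT(*) is an aggregate and cannot be used in WHERE

Fix: GROUP BY name, then filter groups with HAVING COUNT(*) > 1

Corrected query:
SELECT name FROM employees GROUP BY name HAVING COUNT(*) > 1

Result:
name
----
Kate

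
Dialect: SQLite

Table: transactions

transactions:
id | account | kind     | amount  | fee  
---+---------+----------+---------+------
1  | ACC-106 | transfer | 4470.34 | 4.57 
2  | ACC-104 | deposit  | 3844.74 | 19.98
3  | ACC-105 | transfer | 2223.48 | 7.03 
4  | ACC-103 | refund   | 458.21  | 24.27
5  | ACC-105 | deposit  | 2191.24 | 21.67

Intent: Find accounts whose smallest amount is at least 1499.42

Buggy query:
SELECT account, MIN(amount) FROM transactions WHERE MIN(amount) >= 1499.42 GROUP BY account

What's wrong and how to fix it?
Bug: MIN() in WHERE is a misuse of aggregate

Fix: Replace WHERE with HAVING after the GROUP BY

Corrected query:
SELECT account, MIN(amount) FROM transactions GROUP BY account HAVING MIN(amount) >= 1499.42

Result:
account | MIN(amount)
--------+------------
ACC-104 | 3844.74    
ACC-105 | 2191.24    
ACC-106 | 4470.34    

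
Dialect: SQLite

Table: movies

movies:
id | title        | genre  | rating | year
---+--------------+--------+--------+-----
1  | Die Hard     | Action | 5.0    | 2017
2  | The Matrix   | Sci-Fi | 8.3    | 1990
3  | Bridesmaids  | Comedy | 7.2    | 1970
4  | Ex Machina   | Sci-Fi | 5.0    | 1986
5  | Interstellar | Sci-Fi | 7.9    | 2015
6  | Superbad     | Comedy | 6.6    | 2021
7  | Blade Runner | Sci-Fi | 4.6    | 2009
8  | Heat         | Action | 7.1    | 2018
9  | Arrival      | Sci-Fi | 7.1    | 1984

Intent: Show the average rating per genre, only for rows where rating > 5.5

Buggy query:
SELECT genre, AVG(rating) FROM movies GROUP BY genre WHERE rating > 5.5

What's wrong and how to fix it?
Bug: WHERE cannot follow GROUP BY

Fix: Place WHERE between FROM and GROUP BY

Corrected query:
SELECT genre, AVG(rating) FROM movies WHERE rating > 5.5 GROUP BY genre

Result:
genre  | AVG(rating)
-------+------------
Action | 7.1        
Comedy | 6.9        
Sci-Fi | 7.766667   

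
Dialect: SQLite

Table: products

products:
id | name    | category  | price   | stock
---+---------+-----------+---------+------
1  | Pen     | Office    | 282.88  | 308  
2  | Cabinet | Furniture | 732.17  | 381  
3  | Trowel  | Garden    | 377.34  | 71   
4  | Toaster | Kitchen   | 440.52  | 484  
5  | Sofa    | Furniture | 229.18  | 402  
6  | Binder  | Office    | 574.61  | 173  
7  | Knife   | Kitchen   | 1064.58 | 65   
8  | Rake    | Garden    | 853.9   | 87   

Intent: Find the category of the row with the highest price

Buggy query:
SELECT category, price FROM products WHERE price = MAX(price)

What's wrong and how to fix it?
Bug: WHERE is evaluated per row; an aggregate over the whole table isn't defined there

Fix: Wrap MAX in a scalar subquery so WHERE compares against a single value

Corrected query:
SELECT category, price FROM products WHERE price = (SELECT MAX(price) FROM products)

Result:
category | price  
---------+--------
Kitchen  | 1064.58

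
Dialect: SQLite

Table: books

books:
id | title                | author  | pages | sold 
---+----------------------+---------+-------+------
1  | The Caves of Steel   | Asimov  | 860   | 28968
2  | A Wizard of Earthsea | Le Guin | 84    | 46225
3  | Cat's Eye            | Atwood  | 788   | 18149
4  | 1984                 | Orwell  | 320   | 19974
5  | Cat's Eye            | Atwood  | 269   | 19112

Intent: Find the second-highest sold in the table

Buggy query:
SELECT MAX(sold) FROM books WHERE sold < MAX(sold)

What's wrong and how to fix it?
Bug: MAX(sold) on the right of the comparison is an aggregate-in-WHERE error

Fix: Compute the overall MAX in a subquery, then take MAX of rows below it

Corrected query:
SELECT MAX(sold) FROM books WHERE sold < (SELECT MAX(sold) FROM books)

Result:
MAX(sold)
---------
28968    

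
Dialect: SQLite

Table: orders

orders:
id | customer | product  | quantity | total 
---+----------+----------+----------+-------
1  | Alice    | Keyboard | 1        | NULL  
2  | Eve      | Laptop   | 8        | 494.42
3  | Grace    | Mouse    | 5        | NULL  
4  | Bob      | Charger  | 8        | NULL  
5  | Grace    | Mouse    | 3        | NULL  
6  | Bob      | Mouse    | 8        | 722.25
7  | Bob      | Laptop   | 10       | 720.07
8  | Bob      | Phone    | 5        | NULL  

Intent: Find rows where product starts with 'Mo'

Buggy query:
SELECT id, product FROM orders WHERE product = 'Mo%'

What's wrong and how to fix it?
Bug: Wildcards only work with LIKE; '=' treats '%' as a literal character

Fix: Replace '=' with LIKE so 'Mo%' is treated as a pattern

Corrected query:
SELECT id, product FROM orders WHERE product LIKE 'Mo%'

Result:
id | product
---+--------
3  | Mouse  
5  | Mouse  
6  | Mouse  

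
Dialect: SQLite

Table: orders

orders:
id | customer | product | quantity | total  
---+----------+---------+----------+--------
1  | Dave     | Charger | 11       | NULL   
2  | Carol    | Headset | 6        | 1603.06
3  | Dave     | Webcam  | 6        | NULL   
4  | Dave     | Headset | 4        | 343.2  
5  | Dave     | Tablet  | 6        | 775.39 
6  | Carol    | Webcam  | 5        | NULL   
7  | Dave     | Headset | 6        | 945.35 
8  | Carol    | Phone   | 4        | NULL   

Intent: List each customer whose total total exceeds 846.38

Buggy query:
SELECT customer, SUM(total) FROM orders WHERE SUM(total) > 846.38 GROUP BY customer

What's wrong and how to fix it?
Bug: WHERE runs before GROUP BY, so aggregates aren't available there

Fix: Use HAVING (which filters groups after aggregation) instead of WHERE

Corrected query:
SELECT customer, SUM(total) FROM orders GROUP BY customer HAVING SUM(total) > 846.38

Result:
customer | SUM(total)
---------+-----------
Carol    | 1603.06   
Dave     | 2063.94   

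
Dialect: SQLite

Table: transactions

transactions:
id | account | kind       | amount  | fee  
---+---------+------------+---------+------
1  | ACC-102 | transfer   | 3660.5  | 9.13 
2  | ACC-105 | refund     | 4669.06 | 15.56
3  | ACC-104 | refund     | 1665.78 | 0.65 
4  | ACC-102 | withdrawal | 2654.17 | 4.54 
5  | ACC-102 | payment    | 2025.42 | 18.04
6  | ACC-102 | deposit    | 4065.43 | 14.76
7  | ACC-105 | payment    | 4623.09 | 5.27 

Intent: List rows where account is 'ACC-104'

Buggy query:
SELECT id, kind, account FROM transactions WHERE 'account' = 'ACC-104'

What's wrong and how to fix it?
Bug: Single quotes denote string literals in SQL; the column name is being compared as a constant string

Fix: Remove the quotes around the column name (or use double quotes for an identifier)

Corrected query:
SELECT id, kind, account FROM transactions WHERE account = 'ACC-104'

Result:
id | kind   | account
---+--------+--------
3  | refund | ACC-104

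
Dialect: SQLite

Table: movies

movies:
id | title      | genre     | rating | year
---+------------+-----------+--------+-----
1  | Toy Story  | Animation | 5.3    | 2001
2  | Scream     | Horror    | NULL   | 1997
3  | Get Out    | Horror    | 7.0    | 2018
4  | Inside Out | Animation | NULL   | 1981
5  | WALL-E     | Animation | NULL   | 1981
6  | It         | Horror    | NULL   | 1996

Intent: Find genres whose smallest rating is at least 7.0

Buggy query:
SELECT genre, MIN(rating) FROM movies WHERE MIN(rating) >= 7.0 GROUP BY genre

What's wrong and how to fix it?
Bug: Aggregates like MIN are computed per group after WHERE runs

Fix: Use HAVING for the per-group MIN condition

Corrected query:
SELECT genre, MIN(rating) FROM movies GROUP BY genre HAVING MIN(rating) >= 7.0

Result:
genre  | MIN(rating)
-------+------------
Horror | 7          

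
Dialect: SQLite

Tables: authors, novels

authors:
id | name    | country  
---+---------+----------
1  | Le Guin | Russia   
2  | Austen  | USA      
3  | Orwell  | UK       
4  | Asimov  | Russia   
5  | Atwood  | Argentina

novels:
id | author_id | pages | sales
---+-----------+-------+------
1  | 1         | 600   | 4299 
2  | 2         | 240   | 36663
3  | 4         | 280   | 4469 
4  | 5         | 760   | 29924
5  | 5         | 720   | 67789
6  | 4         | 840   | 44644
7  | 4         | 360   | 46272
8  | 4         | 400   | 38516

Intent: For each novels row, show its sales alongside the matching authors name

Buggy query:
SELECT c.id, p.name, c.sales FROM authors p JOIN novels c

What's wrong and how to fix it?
Bug: JOIN with no ON clause produces a cartesian product; every novels row pairs with every authors row

Fix: Add ON c.author_id = p.id to the JOIN

Corrected query:
SELECT c.id, p.name, c.sales FROM authors p JOIN novels c ON c.author_id = p.id

Result:
id | name    | sales
---+---------+------
1  | Le Guin | 4299 
2  | Austen  | 36663
3  | Asimov  | 4469 
4  | Atwood  | 29924
5  | Atwood  | 67789
6  | Asimov  | 44644
7  | Asimov  | 46272
8  | Asimov  | 38516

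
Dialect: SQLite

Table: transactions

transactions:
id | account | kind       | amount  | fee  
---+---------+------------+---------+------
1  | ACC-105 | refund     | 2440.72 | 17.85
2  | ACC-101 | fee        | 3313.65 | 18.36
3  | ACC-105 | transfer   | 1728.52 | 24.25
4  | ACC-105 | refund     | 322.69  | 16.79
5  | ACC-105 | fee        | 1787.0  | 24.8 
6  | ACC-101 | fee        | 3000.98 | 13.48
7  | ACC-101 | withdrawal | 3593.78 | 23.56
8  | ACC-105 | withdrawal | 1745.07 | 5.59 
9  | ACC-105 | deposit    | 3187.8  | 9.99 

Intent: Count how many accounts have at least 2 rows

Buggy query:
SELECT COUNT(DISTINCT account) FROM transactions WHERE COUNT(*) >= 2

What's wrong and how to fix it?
Bug: WHERE filters individual rows, not groups, so a group-level COUNT is invalid there

Fix: Use a subquery that GROUPs and filters with HAVING, then count its rows

Corrected query:
SELECT COUNT(*) FROM (SELECT account FROM transactions GROUP BY account HAVING COUNT(*) >= 2)

Result:
COUNT(*)
--------
2       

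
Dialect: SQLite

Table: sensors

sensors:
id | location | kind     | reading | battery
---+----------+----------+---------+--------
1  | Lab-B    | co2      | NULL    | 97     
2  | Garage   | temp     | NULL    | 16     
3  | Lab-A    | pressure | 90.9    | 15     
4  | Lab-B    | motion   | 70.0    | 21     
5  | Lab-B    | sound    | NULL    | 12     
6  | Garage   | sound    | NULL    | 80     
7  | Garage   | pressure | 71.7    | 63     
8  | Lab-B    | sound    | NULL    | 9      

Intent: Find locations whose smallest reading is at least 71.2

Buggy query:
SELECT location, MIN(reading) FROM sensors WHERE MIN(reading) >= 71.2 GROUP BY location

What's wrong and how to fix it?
Bug: Aggregates like MIN are computed per group after WHERE runs

Fix: Replace WHERE with HAVING after the GROUP BY

Corrected query:
SELECT location, MIN(reading) FROM sensors GROUP BY location HAVING MIN(reading) >= 71.2

Result:
location | MIN(reading)
---------+-------------
Garage   | 71.7        
Lab-A    | 90.9        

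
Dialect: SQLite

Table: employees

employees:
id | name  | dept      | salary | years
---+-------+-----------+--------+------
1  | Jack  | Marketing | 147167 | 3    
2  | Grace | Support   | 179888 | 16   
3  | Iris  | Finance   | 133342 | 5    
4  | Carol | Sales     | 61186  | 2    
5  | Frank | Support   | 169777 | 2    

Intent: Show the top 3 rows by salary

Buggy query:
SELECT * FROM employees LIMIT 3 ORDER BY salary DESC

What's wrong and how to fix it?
Bug: ORDER BY cannot follow LIMIT; LIMIT is the final clause

Fix: Swap the clauses: ORDER BY first, then LIMIT

Corrected query:
SELECT * FROM employees ORDER BY salary DESC LIMIT 3

Result:
id | name  | dept      | salary | years
---+-------+-----------+--------+------
2  | Grace | Support   | 179888 | 16   
5  | Frank | Support   | 169777 | 2    
1  | Jack  | Marketing | 147167 | 3    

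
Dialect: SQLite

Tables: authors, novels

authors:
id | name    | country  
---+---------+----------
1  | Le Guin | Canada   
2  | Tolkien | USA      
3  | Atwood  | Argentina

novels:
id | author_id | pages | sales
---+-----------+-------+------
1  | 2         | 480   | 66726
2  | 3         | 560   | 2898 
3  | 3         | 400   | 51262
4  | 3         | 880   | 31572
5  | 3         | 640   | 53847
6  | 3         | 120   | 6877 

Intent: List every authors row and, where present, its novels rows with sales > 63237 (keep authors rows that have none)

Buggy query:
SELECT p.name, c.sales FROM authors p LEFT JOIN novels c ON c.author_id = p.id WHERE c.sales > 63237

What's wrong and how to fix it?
Bug: A WHERE condition on the right-hand table after LEFT JOIN drops unmatched parents

Fix: Move the right-table condition into the ON clause so unmatched parents are kept

Corrected query:
SELECT p.name, c.sales FROM authors p LEFT JOIN novels c ON c.author_id = p.id AND c.sales > 63237

Result:
name    | sales
--------+------
Le Guin | NULL 
Tolkien | 66726
Atwood  | NULL 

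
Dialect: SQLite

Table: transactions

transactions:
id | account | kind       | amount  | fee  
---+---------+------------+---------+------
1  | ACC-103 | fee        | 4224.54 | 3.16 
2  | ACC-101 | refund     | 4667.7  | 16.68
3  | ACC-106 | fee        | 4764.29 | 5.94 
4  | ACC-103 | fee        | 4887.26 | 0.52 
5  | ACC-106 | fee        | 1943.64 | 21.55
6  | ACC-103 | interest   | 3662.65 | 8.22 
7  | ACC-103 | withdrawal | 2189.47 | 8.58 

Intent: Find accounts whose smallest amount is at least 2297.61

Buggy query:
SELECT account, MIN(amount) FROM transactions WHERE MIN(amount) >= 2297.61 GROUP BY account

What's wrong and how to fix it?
Bug: Aggregates like MIN are computed per group after WHERE runs

Fix: Use HAVING for the per-group MIN condition

Corrected query:
SELECT account, MIN(amount) FROM transactions GROUP BY account HAVING MIN(amount) >= 2297.61

Result:
account | MIN(amount)
--------+------------
ACC-101 | 4667.7     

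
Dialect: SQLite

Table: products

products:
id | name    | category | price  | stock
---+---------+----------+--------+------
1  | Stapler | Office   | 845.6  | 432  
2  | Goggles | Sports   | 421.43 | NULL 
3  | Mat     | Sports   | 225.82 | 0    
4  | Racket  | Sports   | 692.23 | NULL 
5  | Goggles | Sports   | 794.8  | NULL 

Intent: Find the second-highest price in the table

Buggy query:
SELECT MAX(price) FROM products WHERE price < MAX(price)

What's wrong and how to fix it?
Bug: The inner MAX is an aggregate inside WHERE, which is not allowed

Fix: Compute the overall MAX in a subquery, then take MAX of rows below it

Corrected query:
SELECT MAX(price) FROM products WHERE price < (SELECT MAX(price) FROM products)

Result:
MAX(price)
----------
794.8     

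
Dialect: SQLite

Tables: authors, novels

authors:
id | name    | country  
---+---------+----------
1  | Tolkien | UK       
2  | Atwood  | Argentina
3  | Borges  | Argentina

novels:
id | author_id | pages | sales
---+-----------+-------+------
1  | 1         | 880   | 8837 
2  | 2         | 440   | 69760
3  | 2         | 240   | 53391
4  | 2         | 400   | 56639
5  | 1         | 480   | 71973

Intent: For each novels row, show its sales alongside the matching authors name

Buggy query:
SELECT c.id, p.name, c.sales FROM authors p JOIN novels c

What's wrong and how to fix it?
Bug: JOIN with no ON clause produces a cartesian product; every novels row pairs with every authors row

Fix: Add ON c.author_id = p.id to the JOIN

Corrected query:
SELECT c.id, p.name, c.sales FROM authors p JOIN novels c ON c.author_id = p.id

Result:
id | name    | sales
---+---------+------
1  | Tolkien | 8837 
2  | Atwood  | 69760
3  | Atwood  | 53391
4  | Atwood  | 56639
5  | Tolkien | 71973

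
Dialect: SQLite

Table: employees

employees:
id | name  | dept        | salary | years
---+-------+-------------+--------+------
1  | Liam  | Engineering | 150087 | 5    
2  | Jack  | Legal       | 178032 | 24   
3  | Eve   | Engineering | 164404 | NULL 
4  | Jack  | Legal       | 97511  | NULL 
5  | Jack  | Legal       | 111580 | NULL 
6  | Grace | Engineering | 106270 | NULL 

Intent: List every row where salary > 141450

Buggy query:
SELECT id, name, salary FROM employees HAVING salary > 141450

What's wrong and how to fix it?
Bug: This is a non-aggregate query (no GROUP BY, no aggregates), so in SQLite the HAVING clause is invalid here; a row-level condition belongs in WHERE

Fix: Replace HAVING with WHERE since the condition applies to individual rows

Corrected query:
SELECT id, name, salary FROM employees WHERE salary > 141450

Result:
id | name | salary
---+------+-------
1  | Liam | 150087
2  | Jack | 178032
3  | Eve  | 164404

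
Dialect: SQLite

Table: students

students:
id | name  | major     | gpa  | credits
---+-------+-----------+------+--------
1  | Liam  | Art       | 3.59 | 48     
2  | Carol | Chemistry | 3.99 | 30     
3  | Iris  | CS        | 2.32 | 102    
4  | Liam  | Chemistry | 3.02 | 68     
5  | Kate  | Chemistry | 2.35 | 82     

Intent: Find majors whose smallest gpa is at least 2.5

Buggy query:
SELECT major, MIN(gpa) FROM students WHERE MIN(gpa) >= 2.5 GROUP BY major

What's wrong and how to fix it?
Bug: Aggregates like MIN are computed per group after WHERE runs

Fix: Use HAVING for the per-group MIN condition

Corrected query:
SELECT major, MIN(gpa) FROM students GROUP BY major HAVING MIN(gpa) >= 2.5

Result:
major | MIN(gpa)
------+---------
Art   | 3.59    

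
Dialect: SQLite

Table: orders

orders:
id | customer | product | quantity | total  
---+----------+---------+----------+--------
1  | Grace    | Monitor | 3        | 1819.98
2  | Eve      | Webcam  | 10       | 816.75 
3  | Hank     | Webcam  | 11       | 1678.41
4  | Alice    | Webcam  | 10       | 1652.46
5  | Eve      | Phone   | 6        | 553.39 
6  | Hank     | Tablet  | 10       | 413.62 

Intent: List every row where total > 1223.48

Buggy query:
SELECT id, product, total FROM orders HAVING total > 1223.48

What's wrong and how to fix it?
Bug: This is a non-aggregate query (no GROUP BY, no aggregates), so in SQLite the HAVING clause is invalid here; a row-level condition belongs in WHERE

Fix: Replace HAVING with WHERE since the condition applies to individual rows

Corrected query:
SELECT id, product, total FROM orders WHERE total > 1223.48

Result:
id | product | total  
---+---------+--------
1  | Monitor | 1819.98
3  | Webcam  | 1678.41
4  | Webcam  | 1652.46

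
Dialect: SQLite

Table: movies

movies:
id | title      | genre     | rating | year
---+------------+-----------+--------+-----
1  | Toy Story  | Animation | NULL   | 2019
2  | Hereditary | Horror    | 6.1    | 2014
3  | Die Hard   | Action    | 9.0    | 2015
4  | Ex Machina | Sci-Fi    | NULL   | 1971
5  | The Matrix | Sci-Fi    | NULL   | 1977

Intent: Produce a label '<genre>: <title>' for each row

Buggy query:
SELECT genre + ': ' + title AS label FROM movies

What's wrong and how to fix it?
Bug: '+' is numeric addition; on text columns SQLite converts them to 0 instead of concatenating

Fix: Replace + with || to concatenate text

Corrected query:
SELECT genre || ': ' || title AS label FROM movies

Result:
label               
--------------------
Animation: Toy Story
Horror: Hereditary  
Action: Die Hard    
Sci-Fi: Ex Machina  
Sci-Fi: The Matrix  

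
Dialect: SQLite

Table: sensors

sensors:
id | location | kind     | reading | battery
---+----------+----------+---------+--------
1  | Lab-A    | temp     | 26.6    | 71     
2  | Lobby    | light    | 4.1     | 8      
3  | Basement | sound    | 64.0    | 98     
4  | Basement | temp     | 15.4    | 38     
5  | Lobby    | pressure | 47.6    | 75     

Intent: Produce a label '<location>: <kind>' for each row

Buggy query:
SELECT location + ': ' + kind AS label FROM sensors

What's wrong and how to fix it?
Bug: SQLite uses || for string concatenation; + coerces text to numbers (yielding 0)

Fix: Replace + with || to concatenate text

Corrected query:
SELECT location || ': ' || kind AS label FROM sensors

Result:
label          
---------------
Lab-A: temp    
Lobby: light   
Basement: sound
Basement: temp 
Lobby: pressure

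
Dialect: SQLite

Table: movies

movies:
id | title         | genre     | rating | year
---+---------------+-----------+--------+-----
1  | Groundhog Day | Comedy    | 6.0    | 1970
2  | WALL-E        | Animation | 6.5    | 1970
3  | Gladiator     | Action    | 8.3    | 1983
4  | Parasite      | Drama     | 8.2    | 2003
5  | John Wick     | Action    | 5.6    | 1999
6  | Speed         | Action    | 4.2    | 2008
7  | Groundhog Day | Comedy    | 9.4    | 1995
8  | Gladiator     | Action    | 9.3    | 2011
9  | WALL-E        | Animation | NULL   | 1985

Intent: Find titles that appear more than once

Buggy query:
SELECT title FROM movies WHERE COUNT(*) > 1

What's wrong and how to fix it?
Bug: WHERE can't reference COUNT(*); aggregates are computed after WHERE

Fix: GROUP BY title, then filter groups with HAVING COUNT(*) > 1

Corrected query:
SELECT title FROM movies GROUP BY title HAVING COUNT(*) > 1

Result:
title        
-------------
Gladiator    
Groundhog Day
WALL-E       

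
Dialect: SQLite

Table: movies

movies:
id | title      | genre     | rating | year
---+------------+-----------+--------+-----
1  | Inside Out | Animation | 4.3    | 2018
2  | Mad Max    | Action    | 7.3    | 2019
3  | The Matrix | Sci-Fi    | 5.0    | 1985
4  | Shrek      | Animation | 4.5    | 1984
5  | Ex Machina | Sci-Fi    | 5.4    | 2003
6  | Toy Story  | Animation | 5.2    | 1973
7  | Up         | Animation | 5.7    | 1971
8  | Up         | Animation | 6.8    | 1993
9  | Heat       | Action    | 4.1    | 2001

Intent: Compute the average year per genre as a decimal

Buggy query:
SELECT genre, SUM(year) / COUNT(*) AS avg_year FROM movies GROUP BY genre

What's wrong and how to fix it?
Bug: SUM(year) and COUNT(*) are both integers; the division truncates the fractional part

Fix: Multiply by 1.0 (or CAST to REAL) to force floating-point division

Corrected query:
SELECT genre, SUM(year) * 1.0 / COUNT(*) AS avg_year FROM movies GROUP BY genre

Result:
genre     | avg_year
----------+---------
Action    | 2010    
Animation | 1987.8  
Sci-Fi    | 1994    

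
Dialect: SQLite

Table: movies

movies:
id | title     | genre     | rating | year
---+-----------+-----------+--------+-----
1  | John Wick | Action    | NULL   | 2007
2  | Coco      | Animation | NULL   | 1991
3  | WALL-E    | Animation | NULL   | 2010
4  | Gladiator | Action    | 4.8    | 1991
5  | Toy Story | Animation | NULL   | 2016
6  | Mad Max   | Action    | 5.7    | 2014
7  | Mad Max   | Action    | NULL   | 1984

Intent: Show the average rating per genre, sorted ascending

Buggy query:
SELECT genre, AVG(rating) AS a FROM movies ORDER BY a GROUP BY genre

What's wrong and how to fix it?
Bug: ORDER BY appears before GROUP BY; SQL clause order requires GROUP BY first

Fix: Reorder: SELECT … FROM … GROUP BY … ORDER BY …

Corrected query:
SELECT genre, AVG(rating) AS a FROM movies GROUP BY genre ORDER BY a

Result:
genre     | a   
----------+-----
Animation | NULL
Action    | 5.25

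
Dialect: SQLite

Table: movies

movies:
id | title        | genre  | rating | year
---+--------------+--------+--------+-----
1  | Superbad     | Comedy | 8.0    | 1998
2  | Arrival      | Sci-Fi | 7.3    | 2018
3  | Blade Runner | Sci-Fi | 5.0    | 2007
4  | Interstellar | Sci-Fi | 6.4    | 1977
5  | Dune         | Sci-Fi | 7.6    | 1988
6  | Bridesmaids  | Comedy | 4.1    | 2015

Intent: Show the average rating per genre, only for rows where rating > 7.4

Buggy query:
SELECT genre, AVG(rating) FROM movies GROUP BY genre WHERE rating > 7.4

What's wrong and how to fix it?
Bug: Row-level WHERE must come before GROUP BY in the clause order

Fix: Move the WHERE clause before GROUP BY

Corrected query:
SELECT genre, AVG(rating) FROM movies WHERE rating > 7.4 GROUP BY genre

Result:
genre  | AVG(rating)
-------+------------
Comedy | 8          
Sci-Fi | 7.6        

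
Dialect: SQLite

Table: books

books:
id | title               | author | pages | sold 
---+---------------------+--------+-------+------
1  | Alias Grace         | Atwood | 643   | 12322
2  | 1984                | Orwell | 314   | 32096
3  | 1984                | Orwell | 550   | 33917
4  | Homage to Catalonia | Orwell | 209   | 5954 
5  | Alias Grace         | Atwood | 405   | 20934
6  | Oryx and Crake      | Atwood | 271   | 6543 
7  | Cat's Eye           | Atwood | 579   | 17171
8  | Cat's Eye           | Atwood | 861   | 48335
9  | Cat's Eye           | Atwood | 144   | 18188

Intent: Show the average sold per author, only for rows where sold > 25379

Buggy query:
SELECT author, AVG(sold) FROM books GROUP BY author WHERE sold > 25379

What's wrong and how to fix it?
Bug: Row-level WHERE must come before GROUP BY in the clause order

Fix: Place WHERE between FROM and GROUP BY

Corrected query:
SELECT author, AVG(sold) FROM books WHERE sold > 25379 GROUP BY author

Result:
author | AVG(sold)
-------+----------
Atwood | 48335    
Orwell | 33006.5  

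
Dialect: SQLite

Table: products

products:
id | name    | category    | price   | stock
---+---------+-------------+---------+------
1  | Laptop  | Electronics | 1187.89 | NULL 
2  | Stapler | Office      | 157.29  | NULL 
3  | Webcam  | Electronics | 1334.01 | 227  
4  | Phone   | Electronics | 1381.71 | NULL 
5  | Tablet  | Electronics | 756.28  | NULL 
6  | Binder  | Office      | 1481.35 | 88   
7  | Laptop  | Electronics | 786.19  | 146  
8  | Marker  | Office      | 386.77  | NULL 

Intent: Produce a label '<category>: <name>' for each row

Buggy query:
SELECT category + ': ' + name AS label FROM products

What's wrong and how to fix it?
Bug: SQLite uses || for string concatenation; + coerces text to numbers (yielding 0)

Fix: Replace + with || to concatenate text

Corrected query:
SELECT category || ': ' || name AS label FROM products

Result:
label              
-------------------
Electronics: Laptop
Office: Stapler    
Electronics: Webcam
Electronics: Phone 
Electronics: Tablet
Office: Binder     
Electronics: Laptop
Office: Marker     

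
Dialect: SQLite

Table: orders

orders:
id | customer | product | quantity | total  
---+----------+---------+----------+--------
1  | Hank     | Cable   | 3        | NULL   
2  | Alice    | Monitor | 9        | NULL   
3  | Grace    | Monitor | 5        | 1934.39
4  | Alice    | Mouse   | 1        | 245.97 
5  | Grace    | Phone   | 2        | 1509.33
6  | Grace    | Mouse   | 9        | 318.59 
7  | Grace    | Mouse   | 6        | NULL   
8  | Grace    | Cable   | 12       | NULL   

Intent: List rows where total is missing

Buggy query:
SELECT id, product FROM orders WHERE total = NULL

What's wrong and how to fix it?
Bug: '= NULL' is always unknown in SQL three-valued logic, so no rows match

Fix: Use IS NULL to test for NULL

Corrected query:
SELECT id, product FROM orders WHERE total IS NULL

Result:
id | product
---+--------
1  | Cable  
2  | Monitor
7  | Mouse  
8  | Cable  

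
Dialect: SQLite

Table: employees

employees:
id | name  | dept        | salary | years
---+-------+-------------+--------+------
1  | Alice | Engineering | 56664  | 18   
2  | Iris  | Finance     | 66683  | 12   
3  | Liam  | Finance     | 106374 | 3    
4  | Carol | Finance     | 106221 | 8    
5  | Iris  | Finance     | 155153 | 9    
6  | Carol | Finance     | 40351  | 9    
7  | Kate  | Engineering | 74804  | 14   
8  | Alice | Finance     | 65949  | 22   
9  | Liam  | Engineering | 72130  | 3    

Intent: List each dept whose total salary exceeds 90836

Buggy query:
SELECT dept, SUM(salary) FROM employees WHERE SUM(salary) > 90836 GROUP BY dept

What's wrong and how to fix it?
Bug: Aggregate functions cannot appear in a WHERE clause

Fix: Move the aggregate condition to a HAVING clause

Corrected query:
SELECT dept, SUM(salary) FROM employees GROUP BY dept HAVING SUM(salary) > 90836

Result:
dept        | SUM(salary)
------------+------------
Engineering | 203598     
Finance     | 540731     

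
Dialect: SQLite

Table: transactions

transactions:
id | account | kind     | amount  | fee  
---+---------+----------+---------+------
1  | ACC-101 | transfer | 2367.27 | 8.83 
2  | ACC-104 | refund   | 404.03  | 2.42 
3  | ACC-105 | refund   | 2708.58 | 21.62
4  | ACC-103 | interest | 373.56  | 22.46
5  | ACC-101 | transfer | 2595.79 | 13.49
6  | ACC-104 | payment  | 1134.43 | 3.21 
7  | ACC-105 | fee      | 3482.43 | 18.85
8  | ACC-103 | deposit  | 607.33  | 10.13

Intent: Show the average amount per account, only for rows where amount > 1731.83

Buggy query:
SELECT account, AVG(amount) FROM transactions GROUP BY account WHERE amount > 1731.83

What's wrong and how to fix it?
Bug: WHERE cannot follow GROUP BY

Fix: Move the WHERE clause before GROUP BY

Corrected query:
SELECT account, AVG(amount) FROM transactions WHERE amount > 1731.83 GROUP BY account

Result:
account | AVG(amount)
--------+------------
ACC-101 | 2481.53    
ACC-105 | 3095.505   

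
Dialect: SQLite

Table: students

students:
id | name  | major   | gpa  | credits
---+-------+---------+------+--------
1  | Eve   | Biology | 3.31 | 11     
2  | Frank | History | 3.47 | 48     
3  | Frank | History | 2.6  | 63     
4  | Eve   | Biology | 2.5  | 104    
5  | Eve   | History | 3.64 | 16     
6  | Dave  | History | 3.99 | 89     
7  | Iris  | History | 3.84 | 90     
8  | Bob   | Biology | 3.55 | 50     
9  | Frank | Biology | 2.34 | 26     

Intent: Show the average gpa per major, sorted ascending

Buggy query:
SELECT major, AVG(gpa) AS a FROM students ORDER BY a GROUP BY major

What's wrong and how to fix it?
Bug: ORDER BY appears before GROUP BY; SQL clause order requires GROUP BY first

Fix: Move ORDER BY to the end, after GROUP BY

Corrected query:
SELECT major, AVG(gpa) AS a FROM students GROUP BY major ORDER BY a

Result:
major   | a    
--------+------
Biology | 2.925
History | 3.508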